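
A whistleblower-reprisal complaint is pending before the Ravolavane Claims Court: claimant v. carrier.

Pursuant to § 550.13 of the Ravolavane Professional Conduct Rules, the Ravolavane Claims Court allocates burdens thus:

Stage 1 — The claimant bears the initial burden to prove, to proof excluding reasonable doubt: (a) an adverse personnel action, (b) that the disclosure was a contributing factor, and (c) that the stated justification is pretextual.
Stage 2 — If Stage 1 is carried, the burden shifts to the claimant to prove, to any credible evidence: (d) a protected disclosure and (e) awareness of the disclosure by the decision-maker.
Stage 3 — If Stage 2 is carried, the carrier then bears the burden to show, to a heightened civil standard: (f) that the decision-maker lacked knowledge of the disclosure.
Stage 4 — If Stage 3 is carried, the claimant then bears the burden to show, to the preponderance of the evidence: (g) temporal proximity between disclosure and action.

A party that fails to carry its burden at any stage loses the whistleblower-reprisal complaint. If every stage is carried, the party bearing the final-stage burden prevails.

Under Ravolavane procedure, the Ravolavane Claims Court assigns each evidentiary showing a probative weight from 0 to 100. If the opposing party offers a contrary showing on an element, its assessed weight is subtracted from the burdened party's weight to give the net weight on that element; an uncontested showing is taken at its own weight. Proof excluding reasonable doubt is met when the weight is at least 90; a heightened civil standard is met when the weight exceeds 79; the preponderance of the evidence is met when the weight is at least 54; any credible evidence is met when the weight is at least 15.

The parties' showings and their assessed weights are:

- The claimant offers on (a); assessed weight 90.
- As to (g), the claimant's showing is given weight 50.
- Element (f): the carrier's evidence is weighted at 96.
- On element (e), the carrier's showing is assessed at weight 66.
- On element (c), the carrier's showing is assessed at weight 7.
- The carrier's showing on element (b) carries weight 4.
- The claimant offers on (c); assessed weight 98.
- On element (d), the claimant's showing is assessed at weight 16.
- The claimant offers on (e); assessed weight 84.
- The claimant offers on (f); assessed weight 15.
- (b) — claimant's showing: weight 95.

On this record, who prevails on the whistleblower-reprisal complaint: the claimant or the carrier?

carrier

Stage 1 (claimant, proof excluding reasonable doubt, weight is at least 90): (a) 90 ≥ 90 — meets; (b) net 95−4=91 ≥ 90 — meets; (c) net 98−7=91 ≥ 90 — meets.
  All elements met. The claimant retains the burden for Stage 2.
Stage 2 (claimant, any credible evidence, weight is at least 15): (d) 16 ≥ 15 — meets; (e) net 84−66=18 ≥ 15 — meets.
  Stage 2 is satisfied; the onus moves to the carrier.
Stage 3 (carrier, a heightened civil standard, weight exceeds 79): (f) net 96−15=81 > 79 — meets.
  The carrier carries Stage 3; the claimant now bears the burden.
Stage 4 (claimant, the preponderance of the evidence, weight is at least 54): (g) 50 < 54 — fails.
  Not every element is met, so the claimant fails to carry Stage 4.
The carrier prevails.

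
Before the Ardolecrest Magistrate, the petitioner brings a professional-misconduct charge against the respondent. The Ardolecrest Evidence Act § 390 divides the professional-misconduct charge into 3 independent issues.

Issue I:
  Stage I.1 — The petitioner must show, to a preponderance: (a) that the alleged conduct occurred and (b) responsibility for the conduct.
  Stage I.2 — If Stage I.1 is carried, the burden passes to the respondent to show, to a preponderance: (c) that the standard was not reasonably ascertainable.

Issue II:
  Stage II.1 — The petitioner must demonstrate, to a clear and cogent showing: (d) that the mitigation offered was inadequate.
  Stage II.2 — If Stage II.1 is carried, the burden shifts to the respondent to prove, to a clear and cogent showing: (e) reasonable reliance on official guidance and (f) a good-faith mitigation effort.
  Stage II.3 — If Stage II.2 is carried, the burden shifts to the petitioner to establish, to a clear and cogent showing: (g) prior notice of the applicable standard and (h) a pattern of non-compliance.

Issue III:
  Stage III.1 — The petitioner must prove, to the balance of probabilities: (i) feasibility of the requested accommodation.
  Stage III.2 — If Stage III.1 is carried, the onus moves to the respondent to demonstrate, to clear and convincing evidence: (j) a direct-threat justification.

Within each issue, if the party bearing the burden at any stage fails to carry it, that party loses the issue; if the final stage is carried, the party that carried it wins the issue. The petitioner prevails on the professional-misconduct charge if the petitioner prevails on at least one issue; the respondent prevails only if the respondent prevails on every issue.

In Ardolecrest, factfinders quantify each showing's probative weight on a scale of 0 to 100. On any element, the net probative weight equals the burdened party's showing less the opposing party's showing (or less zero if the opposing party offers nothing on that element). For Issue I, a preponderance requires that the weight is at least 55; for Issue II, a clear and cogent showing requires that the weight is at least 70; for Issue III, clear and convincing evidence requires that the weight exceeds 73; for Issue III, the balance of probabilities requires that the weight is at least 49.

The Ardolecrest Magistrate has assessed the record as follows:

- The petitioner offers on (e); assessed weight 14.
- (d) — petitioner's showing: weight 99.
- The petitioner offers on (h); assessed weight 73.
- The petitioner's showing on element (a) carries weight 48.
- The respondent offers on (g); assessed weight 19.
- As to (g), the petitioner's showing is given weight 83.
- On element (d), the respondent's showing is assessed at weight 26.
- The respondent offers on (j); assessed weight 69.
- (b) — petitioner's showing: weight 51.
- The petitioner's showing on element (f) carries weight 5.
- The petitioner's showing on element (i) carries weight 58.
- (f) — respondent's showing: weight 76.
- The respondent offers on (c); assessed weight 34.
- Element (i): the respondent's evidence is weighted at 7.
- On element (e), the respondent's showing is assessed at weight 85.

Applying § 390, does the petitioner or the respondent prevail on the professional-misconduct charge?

petitioner

— Issue I —
Stage I.1 — burden on petitioner; standard: a preponderance (weight is at least 55).
    (a): 48 < 55 [not met]
    (b): 51 < 55 [not met]
  Stage I.1 not carried; the petitioner fails its burden.
The analysis ends at Stage I.1; the respondent prevails on this issue.
— Issue II —
Stage II.1 (petitioner, a clear and cogent showing, weight is at least 70): (d) net 99−26=73 ≥ 70 — meets.
  Stage II.1 carried; the burden shifts to the respondent.
Stage II.2 (respondent, a clear and cogent showing, weight is at least 70): (e) net 85−14=71 ≥ 70 — meets; (f) net 76−5=71 ≥ 70 — meets.
  Stage II.2 carried; the burden shifts to the petitioner.
Stage II.3 (petitioner, a clear and cogent showing, weight is at least 70): (g) net 83−19=64 < 70 — fails; (h) 73 ≥ 70 — meets.
  Stage II.3 not carried; the petitioner fails its burden.
The respondent prevails on this issue.
— Issue III —
Stage III.1 — burden on petitioner; standard: the balance of probabilities (weight is at least 49).
    (i): 58 − 7 = 51 ≥ 49 [met]
  The petitioner carries Stage III.1; the respondent now bears the burden.
Stage III.2 — burden on respondent; standard: clear and convincing evidence (weight exceeds 73).
    (j): 69 ≤ 73 [not met]
  The respondent does not carry Stage III.2.
The analysis ends at Stage III.2; the petitioner prevails on this issue.
Per-issue: Issue I → respondent; Issue II → respondent; Issue III → petitioner. The petitioner must prevail on at least one issue; overall, the petitioner prevails.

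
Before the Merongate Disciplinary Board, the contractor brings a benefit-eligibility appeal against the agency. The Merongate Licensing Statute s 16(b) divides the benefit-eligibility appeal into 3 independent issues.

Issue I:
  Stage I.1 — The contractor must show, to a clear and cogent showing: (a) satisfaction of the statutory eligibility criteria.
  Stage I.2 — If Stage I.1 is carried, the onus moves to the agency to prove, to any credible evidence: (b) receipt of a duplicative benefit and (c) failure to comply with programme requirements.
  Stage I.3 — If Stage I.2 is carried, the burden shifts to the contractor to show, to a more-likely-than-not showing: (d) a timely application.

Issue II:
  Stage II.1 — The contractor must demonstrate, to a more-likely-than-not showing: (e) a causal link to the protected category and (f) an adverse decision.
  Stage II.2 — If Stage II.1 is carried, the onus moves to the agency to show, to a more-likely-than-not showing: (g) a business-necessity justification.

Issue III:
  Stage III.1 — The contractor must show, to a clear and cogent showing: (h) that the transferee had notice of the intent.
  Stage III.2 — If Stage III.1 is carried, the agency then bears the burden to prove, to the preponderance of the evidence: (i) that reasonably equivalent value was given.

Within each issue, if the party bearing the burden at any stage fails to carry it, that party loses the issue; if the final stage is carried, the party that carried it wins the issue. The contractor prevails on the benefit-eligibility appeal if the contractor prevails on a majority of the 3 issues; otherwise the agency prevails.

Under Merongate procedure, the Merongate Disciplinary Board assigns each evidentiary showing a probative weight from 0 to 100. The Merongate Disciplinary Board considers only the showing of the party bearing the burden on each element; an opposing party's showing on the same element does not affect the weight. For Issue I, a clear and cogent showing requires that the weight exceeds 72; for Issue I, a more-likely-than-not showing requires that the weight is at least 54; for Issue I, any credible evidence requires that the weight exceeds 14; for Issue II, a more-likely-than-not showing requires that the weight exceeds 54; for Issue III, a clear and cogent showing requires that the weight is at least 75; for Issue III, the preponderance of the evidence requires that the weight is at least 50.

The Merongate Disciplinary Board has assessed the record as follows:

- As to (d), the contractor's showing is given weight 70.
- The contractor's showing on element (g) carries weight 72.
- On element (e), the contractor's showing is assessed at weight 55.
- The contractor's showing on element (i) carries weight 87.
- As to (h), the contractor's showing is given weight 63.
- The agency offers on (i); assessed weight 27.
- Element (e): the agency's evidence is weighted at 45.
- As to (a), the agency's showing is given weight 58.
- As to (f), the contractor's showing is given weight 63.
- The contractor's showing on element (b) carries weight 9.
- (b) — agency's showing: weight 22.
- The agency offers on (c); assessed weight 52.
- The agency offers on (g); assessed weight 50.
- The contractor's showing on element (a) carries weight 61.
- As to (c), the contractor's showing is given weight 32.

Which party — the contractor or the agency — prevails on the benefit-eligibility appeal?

agency

— Issue I —
At Stage I.1 the contractor must meet a clear and cogent showing (weight exceeds 72): on (a) the weight is 61 (the agency's 58 is given no effect), ≤ 72, so (a) does not meet the standard.
  Not every element is met, so the contractor fails to carry Stage I.1.
The analysis ends at Stage I.1; the agency prevails on this issue.
— Issue II —
Stage II.1 — burden on contractor; standard: a more-likely-than-not showing (weight exceeds 54).
    (e): 55 (agency's 45 disregarded) > 54 [met]
    (f): 63 > 54 [met]
  All elements met. The burden passes to the agency.
Stage II.2 — burden on agency; standard: a more-likely-than-not showing (weight exceeds 54).
    (g): 50 (contractor's 72 disregarded) ≤ 54 [not met]
  Not every element is met, so the agency fails to carry Stage II.2.
The analysis ends at Stage II.2; the contractor prevails on this issue.
— Issue III —
At Stage III.1 the contractor must meet a clear and cogent showing (weight is at least 75): on (h) the weight is 63, which does not reach 75, so (h) does not meet the standard.
  Not every element is met, so the contractor fails to carry Stage III.1.
The agency prevails on this issue.
Per-issue: Issue I → agency; Issue II → contractor; Issue III → agency. The contractor must prevail on a majority of issues; overall, the agency prevails.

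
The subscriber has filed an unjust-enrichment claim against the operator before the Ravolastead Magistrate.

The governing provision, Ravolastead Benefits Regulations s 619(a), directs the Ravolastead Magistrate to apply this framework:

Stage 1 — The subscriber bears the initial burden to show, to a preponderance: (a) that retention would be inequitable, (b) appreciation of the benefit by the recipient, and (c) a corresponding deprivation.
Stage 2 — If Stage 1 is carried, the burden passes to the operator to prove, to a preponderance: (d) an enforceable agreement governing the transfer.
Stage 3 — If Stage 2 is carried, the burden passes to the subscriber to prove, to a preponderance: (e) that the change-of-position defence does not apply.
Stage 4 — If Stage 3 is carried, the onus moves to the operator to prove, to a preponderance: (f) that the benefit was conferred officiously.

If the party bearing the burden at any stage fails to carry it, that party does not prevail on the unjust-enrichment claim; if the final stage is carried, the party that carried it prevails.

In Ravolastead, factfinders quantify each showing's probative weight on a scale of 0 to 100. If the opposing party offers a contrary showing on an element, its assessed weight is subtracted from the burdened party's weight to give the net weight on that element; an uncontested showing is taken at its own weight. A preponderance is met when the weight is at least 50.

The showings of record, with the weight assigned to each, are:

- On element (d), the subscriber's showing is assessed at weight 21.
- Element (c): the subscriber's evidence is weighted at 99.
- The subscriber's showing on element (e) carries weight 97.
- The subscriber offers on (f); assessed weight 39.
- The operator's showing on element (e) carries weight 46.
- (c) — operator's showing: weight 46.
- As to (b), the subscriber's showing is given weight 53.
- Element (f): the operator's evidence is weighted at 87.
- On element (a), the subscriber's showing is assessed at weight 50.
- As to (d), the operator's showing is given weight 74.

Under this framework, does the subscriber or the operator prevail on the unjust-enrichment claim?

Stage 1 (subscriber, a preponderance, weight is at least 50): (a) 50 ≥ 50 — meets; (b) 53 ≥ 50 — meets; (c) net 99−46=53 ≥ 50 — meets.
  All elements met. The burden passes to the operator.
Stage 2 (operator, a preponderance, weight is at least 50): (d) net 74−21=53 ≥ 50 — meets.
  All elements met. The burden passes to the subscriber.
Stage 3 (subscriber, a preponderance, weight is at least 50): (e) net 97−46=51 ≥ 50 — meets.
  Stage 3 is satisfied; the onus moves to the operator.
Stage 4 (operator, a preponderance, weight is at least 50): (f) net 87−39=48 < 50 — fails.
  The operator does not carry Stage 4.
The subscriber prevails.

subscriber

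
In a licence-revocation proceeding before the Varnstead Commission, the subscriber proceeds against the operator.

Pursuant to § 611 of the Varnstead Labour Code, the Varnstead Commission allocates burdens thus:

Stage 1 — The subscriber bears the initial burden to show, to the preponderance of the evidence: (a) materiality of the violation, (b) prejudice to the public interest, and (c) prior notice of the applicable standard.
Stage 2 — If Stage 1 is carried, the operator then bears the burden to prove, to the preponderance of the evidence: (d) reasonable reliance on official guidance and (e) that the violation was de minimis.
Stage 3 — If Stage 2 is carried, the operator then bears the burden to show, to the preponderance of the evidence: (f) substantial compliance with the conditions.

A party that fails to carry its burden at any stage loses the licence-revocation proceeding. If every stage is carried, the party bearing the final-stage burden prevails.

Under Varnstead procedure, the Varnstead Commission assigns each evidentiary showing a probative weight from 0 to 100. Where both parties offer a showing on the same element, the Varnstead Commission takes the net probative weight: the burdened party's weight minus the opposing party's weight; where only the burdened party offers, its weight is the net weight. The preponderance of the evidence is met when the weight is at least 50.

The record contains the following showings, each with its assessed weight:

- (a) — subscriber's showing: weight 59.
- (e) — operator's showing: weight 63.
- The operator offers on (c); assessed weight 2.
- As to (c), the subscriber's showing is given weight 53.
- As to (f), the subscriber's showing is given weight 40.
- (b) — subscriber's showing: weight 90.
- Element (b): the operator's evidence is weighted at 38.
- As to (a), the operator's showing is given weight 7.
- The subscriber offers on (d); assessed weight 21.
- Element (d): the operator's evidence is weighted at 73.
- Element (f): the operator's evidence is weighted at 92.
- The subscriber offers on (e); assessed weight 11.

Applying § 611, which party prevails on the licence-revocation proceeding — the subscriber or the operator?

operator

Stage 1 (subscriber, the preponderance of the evidence, weight is at least 50): (a) net 59−7=52 ≥ 50 — meets; (b) net 90−38=52 ≥ 50 — meets; (c) net 53−2=51 ≥ 50 — meets.
  Stage 1 carried; the burden shifts to the operator.
Stage 2 (operator, the preponderance of the evidence, weight is at least 50): (d) net 73−21=52 ≥ 50 — meets; (e) net 63−11=52 ≥ 50 — meets.
  Stage 2 is satisfied; the operator continues to bear the burden.
Stage 3 (operator, the preponderance of the evidence, weight is at least 50): (f) net 92−40=52 ≥ 50 — meets.
  The operator carries the last stage.
With every stage satisfied, the operator prevails.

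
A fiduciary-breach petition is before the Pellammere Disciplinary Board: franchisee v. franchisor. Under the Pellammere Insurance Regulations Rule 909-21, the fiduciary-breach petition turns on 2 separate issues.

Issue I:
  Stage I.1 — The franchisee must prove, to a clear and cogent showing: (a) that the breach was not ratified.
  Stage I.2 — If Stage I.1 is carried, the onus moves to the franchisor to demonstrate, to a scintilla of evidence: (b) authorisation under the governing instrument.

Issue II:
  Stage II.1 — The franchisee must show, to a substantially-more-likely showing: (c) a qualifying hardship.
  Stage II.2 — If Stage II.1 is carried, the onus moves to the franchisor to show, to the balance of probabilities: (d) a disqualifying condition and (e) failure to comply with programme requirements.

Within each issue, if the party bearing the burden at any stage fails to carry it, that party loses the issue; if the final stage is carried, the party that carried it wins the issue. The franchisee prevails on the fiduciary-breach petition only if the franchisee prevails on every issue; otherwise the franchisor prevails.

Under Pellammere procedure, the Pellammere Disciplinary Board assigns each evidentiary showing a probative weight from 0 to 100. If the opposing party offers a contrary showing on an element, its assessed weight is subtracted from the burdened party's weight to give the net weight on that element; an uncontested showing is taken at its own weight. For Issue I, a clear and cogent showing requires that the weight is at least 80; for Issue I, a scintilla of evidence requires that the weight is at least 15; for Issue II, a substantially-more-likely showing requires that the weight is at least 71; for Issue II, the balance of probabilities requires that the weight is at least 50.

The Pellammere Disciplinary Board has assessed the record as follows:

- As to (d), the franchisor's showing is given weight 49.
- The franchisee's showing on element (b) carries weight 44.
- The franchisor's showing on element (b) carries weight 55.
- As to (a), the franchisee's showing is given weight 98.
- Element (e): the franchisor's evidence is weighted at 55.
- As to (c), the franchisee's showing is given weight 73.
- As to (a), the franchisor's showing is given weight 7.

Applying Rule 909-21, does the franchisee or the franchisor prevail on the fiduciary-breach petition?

franchisee

— Issue I —
Stage I.1 — burden on franchisee; standard: a clear and cogent showing (weight is at least 80).
    (a): 98 − 7 = 91 ≥ 80 [met]
  All elements met. The burden passes to the franchisor.
Stage I.2 — burden on franchisor; standard: a scintilla of evidence (weight is at least 15).
    (b): 55 − 44 = 11 < 15 [not met]
  The franchisor does not carry Stage I.2.
The analysis ends at Stage I.2; the franchisee prevails on this issue.
— Issue II —
Stage II.1 — burden on franchisee; standard: a substantially-more-likely showing (weight is at least 71).
    (c): 73 ≥ 71 [met]
  The franchisee carries Stage II.1; the franchisor now bears the burden.
Stage II.2 — burden on franchisor; standard: the balance of probabilities (weight is at least 50).
    (d): 49 < 50 [not met]
    (e): 55 ≥ 50 [met]
  Not every element is met, so the franchisor fails to carry Stage II.2.
So the franchisee prevails on this issue.
Per-issue: Issue I → franchisee; Issue II → franchisee. The franchisee must prevail on every issue; overall, the franchisee prevails.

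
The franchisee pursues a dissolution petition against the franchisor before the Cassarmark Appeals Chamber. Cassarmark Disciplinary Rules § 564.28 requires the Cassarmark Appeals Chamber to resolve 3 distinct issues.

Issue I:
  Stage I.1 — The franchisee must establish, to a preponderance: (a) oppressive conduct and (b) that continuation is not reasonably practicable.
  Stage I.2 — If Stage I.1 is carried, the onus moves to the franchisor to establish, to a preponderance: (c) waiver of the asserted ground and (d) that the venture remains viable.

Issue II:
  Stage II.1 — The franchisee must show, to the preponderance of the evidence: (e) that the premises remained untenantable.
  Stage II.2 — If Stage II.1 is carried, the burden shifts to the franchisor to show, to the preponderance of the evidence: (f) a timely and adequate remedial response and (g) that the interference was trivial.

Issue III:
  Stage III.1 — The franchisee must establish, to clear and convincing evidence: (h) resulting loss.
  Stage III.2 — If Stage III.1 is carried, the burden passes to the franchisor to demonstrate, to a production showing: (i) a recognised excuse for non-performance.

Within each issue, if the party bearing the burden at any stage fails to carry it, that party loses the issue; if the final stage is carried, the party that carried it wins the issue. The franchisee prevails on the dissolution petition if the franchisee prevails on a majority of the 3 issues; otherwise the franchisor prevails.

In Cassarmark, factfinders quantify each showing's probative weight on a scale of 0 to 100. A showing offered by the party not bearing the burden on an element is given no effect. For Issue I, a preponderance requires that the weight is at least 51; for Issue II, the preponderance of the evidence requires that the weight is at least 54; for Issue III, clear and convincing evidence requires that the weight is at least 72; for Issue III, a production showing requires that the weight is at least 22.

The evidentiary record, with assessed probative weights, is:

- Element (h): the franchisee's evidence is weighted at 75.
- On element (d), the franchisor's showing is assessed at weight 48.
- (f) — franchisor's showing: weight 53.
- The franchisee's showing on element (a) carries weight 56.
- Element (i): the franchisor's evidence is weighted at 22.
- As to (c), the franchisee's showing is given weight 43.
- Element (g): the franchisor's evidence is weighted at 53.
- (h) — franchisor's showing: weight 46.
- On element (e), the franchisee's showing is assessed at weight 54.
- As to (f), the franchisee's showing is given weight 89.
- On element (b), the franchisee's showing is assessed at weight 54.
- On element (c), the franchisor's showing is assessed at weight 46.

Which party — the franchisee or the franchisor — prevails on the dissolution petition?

franchisee

— Issue I —
Stage I.1 — burden on franchisee; standard: a preponderance (weight is at least 51).
    (a): 56 ≥ 51 [met]
    (b): 54 ≥ 51 [met]
  Stage I.1 is satisfied; the onus moves to the franchisor.
Stage I.2 — burden on franchisor; standard: a preponderance (weight is at least 51).
    (c): 46 (franchisee's 43 disregarded) < 51 [not met]
    (d): 48 < 51 [not met]
  The franchisor does not carry Stage I.2.
So the franchisee prevails on this issue.
— Issue II —
Stage II.1 — burden on franchisee; standard: the preponderance of the evidence (weight is at least 54).
    (e): 54 ≥ 54 [met]
  The franchisee carries Stage II.1; the franchisor now bears the burden.
Stage II.2 — burden on franchisor; standard: the preponderance of the evidence (weight is at least 54).
    (f): 53 (franchisee's 89 disregarded) < 54 [not met]
    (g): 53 < 54 [not met]
  The franchisor does not carry Stage II.2.
The franchisee prevails on this issue.
— Issue III —
Stage III.1 (franchisee, clear and convincing evidence, weight is at least 72): (h) 75 (franchisor's 46 disregarded) ≥ 72 — meets.
  Stage III.1 carried; the burden shifts to the franchisor.
Stage III.2 (franchisor, a production showing, weight is at least 22): (i) 22 ≥ 22 — meets.
  Stage III.2 carried; the final stage is satisfied.
Every stage carried; the franchisor prevails on this issue.
Per-issue: Issue I → franchisee; Issue II → franchisee; Issue III → franchisor. The franchisee must prevail on a majority of issues; overall, the franchisee prevails.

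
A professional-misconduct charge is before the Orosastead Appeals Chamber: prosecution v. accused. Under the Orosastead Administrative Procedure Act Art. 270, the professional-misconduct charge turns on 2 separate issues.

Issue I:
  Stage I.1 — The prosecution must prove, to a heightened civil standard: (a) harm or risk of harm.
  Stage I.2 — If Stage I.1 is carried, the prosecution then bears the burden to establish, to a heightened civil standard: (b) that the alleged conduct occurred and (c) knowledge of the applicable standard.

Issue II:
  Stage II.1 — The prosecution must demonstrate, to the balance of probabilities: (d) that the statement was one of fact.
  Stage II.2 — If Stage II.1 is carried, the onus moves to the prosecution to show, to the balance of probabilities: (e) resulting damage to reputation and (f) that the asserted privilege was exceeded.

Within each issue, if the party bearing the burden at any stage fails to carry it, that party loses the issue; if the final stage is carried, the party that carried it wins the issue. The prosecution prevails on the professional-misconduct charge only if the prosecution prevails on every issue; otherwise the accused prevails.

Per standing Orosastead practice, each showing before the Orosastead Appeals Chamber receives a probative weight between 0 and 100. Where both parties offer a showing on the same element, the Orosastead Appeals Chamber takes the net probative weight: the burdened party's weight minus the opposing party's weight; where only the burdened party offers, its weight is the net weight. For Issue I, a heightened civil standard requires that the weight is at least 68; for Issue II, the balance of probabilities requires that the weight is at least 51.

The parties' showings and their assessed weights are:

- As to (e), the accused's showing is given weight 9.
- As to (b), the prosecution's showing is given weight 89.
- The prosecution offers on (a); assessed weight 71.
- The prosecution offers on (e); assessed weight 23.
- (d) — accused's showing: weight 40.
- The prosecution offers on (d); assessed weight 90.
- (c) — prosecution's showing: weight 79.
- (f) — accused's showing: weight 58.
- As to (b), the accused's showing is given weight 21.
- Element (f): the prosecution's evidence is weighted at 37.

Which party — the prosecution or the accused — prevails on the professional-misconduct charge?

— Issue I —
Stage I.1 — burden on prosecution; standard: a heightened civil standard (weight is at least 68).
    (a): 71 ≥ 68 [met]
  Stage I.1 carried; the burden remains with the prosecution.
Stage I.2 — burden on prosecution; standard: a heightened civil standard (weight is at least 68).
    (b): 89 − 21 = 68 ≥ 68 [met]
    (c): 79 ≥ 68 [met]
  The prosecution carries the last stage.
Every stage carried; the prosecution prevails on this issue.
— Issue II —
Stage II.1 (prosecution, the balance of probabilities, weight is at least 51): (d) net 90−40=50 < 51 — fails.
  The prosecution does not carry Stage II.1.
The accused prevails on this issue.
Per-issue: Issue I → prosecution; Issue II → accused. The prosecution must prevail on every issue; overall, the accused prevails.

accused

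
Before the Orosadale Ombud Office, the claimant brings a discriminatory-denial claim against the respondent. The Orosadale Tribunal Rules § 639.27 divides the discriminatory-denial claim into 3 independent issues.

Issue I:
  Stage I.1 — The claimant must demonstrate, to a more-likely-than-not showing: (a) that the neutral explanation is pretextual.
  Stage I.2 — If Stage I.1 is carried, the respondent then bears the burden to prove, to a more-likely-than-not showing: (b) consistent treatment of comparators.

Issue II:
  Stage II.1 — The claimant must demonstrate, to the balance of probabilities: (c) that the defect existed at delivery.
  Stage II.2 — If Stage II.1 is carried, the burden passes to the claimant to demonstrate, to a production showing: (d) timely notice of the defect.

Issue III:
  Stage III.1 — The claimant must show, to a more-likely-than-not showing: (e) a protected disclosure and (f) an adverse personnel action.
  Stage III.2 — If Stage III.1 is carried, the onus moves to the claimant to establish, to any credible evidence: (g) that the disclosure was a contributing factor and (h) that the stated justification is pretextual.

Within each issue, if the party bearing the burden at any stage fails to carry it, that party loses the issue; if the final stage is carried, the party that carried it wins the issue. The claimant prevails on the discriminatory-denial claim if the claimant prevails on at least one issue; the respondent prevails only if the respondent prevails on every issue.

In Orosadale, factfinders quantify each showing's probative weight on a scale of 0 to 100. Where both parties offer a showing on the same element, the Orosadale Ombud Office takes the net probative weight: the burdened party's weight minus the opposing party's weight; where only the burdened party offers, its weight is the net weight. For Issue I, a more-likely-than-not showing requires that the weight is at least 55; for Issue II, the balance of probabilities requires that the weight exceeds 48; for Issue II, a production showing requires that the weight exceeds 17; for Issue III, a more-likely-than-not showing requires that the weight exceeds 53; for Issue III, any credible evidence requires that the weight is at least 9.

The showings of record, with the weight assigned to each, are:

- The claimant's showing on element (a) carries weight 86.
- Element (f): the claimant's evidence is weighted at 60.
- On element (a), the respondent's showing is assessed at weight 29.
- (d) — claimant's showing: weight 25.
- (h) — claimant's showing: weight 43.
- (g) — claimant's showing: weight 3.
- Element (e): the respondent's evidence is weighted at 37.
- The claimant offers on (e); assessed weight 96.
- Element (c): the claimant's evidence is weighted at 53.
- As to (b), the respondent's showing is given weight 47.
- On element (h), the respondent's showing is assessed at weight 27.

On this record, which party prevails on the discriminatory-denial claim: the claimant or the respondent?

claimant

— Issue I —
Stage I.1 — burden on claimant; standard: a more-likely-than-not showing (weight is at least 55).
    (a): 86 − 29 = 57 ≥ 55 [met]
  Stage I.1 is satisfied; the onus moves to the respondent.
Stage I.2 — burden on respondent; standard: a more-likely-than-not showing (weight is at least 55).
    (b): 47 < 55 [not met]
  Stage I.2 not carried; the respondent fails its burden.
The claimant prevails on this issue.
— Issue II —
Stage II.1 (claimant, the balance of probabilities, weight exceeds 48): (c) 53 > 48 — meets.
  Stage II.1 carried; the burden remains with the claimant.
Stage II.2 (claimant, a production showing, weight exceeds 17): (d) 25 > 17 — meets.
  All elements met at the final stage.
With every stage satisfied, the claimant prevails on this issue.
— Issue III —
At Stage III.1 the claimant must meet a more-likely-than-not showing (weight exceeds 53): on (e) the weight is 96 less the opposing 37 gives net 59, which does exceed 53, so (e) meets the standard; on (f) the weight is 60, > 53, so (f) meets the standard.
  Stage III.1 carried; the burden remains with the claimant.
At Stage III.2 the claimant must meet any credible evidence (weight is at least 9): on (g) the weight is 3, which does not reach 9, so (g) does not meet the standard; on (h) the weight is 43 less the opposing 27 gives net 16, which does reach 9, so (h) meets the standard.
  The claimant does not carry Stage III.2.
The respondent prevails on this issue.
Per-issue: Issue I → claimant; Issue II → claimant; Issue III → respondent. The claimant must prevail on at least one issue; overall, the claimant prevails.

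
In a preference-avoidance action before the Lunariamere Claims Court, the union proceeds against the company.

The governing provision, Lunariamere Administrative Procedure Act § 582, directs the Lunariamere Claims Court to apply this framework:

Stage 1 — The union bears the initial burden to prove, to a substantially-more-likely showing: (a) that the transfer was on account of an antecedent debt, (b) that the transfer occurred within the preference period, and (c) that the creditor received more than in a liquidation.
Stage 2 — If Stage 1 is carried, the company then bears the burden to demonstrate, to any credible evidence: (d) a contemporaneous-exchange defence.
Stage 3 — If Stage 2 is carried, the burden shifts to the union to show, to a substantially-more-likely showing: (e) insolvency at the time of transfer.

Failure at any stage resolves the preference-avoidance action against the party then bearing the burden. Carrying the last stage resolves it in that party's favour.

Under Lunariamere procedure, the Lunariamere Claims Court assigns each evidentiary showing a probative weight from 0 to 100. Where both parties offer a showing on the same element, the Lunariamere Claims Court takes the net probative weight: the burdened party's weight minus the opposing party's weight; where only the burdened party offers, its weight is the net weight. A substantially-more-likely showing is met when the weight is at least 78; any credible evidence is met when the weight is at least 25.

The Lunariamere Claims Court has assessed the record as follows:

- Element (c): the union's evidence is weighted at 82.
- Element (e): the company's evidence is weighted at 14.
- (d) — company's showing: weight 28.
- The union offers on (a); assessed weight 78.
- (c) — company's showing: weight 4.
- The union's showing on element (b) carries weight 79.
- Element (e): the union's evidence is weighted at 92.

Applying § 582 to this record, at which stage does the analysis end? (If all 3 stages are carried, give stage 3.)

At Stage 1 the union must meet a substantially-more-likely showing (weight is at least 78): on (a) the weight is 78, which does reach 78, so (a) meets the standard; on (b) the weight is 79, which does reach 78, so (b) meets the standard; on (c) the weight is 82 less the opposing 4 gives net 78, which does reach 78, so (c) meets the standard.
  All elements met. The burden passes to the company.
At Stage 2 the company must meet any credible evidence (weight is at least 25): on (d) the weight is 28, ≥ 25, so (d) meets the standard.
  The company carries Stage 2; the union now bears the burden.
At Stage 3 the union must meet a substantially-more-likely showing (weight is at least 78): on (e) the weight is 92 less the opposing 14 gives net 78, which does reach 78, so (e) meets the standard.
  All elements met at the final stage.
With every stage satisfied, the union prevails.

stage 3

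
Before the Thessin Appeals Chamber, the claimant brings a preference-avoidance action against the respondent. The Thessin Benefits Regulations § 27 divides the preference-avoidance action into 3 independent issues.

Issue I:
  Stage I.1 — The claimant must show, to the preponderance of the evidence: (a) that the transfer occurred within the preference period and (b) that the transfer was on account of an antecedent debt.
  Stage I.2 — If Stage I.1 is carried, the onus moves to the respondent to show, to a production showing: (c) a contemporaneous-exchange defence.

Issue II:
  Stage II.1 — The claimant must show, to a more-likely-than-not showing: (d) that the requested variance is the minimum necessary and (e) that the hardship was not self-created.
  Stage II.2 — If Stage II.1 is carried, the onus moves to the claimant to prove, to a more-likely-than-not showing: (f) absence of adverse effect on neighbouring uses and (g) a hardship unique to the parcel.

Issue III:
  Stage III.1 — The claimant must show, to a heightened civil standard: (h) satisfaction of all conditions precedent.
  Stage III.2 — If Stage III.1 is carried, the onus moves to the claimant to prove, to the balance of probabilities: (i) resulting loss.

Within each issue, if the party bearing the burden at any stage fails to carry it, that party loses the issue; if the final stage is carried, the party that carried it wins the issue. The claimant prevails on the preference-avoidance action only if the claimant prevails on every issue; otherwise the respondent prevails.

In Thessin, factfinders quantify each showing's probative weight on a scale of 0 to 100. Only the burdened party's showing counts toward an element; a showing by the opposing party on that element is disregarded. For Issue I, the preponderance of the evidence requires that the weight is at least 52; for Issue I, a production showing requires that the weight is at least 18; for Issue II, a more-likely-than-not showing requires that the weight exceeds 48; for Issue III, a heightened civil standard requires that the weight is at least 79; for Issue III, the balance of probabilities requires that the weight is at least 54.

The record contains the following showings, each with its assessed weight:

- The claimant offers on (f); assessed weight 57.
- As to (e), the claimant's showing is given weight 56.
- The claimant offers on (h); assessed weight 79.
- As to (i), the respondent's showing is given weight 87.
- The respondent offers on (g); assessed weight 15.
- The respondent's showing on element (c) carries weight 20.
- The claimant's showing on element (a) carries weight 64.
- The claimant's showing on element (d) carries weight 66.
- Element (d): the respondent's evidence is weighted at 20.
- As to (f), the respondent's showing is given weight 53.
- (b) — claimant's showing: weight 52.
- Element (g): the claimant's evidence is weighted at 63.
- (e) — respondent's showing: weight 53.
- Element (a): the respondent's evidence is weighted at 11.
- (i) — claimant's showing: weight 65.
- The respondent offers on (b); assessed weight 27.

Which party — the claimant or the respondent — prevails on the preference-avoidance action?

respondent

— Issue I —
Stage I.1 (claimant, the preponderance of the evidence, weight is at least 52): (a) 64 (respondent's 11 disregarded) ≥ 52 — meets; (b) 52 (respondent's 27 disregarded) ≥ 52 — meets.
  All elements met. The burden passes to the respondent.
Stage I.2 (respondent, a production showing, weight is at least 18): (c) 20 ≥ 18 — meets.
  The respondent carries the last stage.
With every stage satisfied, the respondent prevails on this issue.
— Issue II —
Stage II.1 (claimant, a more-likely-than-not showing, weight exceeds 48): (d) 66 (respondent's 20 disregarded) > 48 — meets; (e) 56 (respondent's 53 disregarded) > 48 — meets.
  All elements met. The claimant retains the burden for Stage II.2.
Stage II.2 (claimant, a more-likely-than-not showing, weight exceeds 48): (f) 57 (respondent's 53 disregarded) > 48 — meets; (g) 63 (respondent's 15 disregarded) > 48 — meets.
  Stage II.2 carried; the final stage is satisfied.
With every stage satisfied, the claimant prevails on this issue.
— Issue III —
Stage III.1 (claimant, a heightened civil standard, weight is at least 79): (h) 79 ≥ 79 — meets.
  Stage III.1 is satisfied; the claimant continues to bear the burden.
Stage III.2 (claimant, the balance of probabilities, weight is at least 54): (i) 65 (respondent's 87 disregarded) ≥ 54 — meets.
  All elements met at the final stage.
With every stage satisfied, the claimant prevails on this issue.
Per-issue: Issue I → respondent; Issue II → claimant; Issue III → claimant. The claimant must prevail on every issue; overall, the respondent prevails.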